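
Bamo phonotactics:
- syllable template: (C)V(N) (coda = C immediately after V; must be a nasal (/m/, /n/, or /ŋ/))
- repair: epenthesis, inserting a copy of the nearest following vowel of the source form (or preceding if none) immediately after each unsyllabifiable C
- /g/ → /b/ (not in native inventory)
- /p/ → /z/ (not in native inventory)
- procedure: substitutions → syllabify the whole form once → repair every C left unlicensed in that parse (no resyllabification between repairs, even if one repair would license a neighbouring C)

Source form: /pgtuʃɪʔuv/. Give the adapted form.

Substitution: /p/ → /z/, /g/ → /b/, giving /zbtuʃɪʔuv/.
The consonants /z/, /b/, /v/ cannot be parsed into a legal (C)V(N) syllable (only a nasal (/m/, /n/, or /ŋ/) is licensed in coda position; onsets are limited to one consonant).
Inserting the epenthetic vowel yields /z/ → /zu/, /b/ → /bu/, /v/ → /vu/.

zubutuʃɪʔuvu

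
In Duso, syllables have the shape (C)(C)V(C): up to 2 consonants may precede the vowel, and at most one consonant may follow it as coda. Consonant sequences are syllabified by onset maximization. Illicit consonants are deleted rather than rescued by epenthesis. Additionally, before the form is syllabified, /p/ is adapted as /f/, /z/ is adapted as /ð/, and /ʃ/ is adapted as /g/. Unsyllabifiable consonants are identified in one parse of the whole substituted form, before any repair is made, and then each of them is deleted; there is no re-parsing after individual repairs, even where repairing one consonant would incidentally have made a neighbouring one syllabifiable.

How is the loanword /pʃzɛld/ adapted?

gðɛl

Substitution: /p/ → /f/, /ʃ/ → /g/, /z/ → /ð/, giving /fgðɛld/.
Syllabifying with onset maximization leaves /f/, /d/ stranded (at most one coda consonant is licensed; onsets may contain at most 2 consonants).
Deleting the stranded consonants removes /f/, /d/.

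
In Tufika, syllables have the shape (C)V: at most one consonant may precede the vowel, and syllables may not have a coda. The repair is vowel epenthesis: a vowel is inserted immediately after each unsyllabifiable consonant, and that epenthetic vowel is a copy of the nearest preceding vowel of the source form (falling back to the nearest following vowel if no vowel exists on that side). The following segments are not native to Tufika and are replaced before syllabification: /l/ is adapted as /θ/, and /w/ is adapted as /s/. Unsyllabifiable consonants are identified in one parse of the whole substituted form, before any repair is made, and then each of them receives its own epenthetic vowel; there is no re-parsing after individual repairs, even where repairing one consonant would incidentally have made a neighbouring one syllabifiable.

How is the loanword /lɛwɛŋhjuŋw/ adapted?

θɛsɛŋɛhɛjuŋusu

Substitution: /l/ → /θ/, /w/ → /s/, giving /θɛsɛŋhjuŋs/.
Syllabifying with onset maximization leaves /ŋ/, /h/, /ŋ/, /s/ stranded (no codas are permitted; onsets are limited to one consonant).
Each unlicensed consonant becomes the onset of a new syllable: /ŋ/ → /ŋɛ/, /h/ → /hɛ/, /ŋ/ → /ŋu/, /s/ → /su/.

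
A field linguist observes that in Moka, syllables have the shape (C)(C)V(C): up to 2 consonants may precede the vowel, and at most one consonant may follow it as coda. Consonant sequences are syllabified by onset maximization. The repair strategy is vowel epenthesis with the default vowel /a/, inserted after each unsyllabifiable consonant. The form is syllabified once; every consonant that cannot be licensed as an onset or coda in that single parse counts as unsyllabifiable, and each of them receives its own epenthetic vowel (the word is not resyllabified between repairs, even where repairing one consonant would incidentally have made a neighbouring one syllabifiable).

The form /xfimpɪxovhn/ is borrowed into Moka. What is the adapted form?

xfimpɪxovhana

Syllabifying with onset maximization leaves /h/, /n/ stranded (at most one coda consonant is licensed; onsets may contain at most 2 consonants).
Each unlicensed consonant becomes the onset of a new syllable: /h/ → /ha/, /n/ → /na/.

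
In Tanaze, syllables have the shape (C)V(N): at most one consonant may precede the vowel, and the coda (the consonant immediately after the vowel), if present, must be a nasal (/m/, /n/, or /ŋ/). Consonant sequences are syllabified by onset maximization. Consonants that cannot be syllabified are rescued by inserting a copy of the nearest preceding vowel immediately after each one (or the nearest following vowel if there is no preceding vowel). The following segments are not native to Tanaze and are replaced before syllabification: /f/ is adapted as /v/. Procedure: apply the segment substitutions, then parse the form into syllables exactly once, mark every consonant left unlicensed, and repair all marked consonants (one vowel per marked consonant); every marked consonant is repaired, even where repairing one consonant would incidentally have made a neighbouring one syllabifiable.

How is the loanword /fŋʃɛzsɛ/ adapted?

vɛŋɛʃɛzɛsɛ

Substitution: /f/ → /v/, giving /vŋʃɛzsɛ/.
The consonants /v/, /ŋ/, /z/ cannot be parsed into a legal (C)V(N) syllable (only a nasal (/m/, /n/, or /ŋ/) is licensed in coda position; onsets are limited to one consonant).
Epenthesis after each stranded consonant: /v/ → /vɛ/, /ŋ/ → /ŋɛ/, /z/ → /zɛ/.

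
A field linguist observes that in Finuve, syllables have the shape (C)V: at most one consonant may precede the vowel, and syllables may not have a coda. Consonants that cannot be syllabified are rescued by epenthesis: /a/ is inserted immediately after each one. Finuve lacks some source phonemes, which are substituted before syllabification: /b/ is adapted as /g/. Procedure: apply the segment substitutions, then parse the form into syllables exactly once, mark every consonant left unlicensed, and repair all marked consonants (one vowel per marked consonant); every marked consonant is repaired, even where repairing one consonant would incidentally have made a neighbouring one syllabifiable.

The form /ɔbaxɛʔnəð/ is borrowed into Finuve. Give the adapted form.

ɔgaxɛʔanəða

Substitution: /b/ → /g/, giving /ɔgaxɛʔnəð/.
Syllabifying with onset maximization leaves /ʔ/, /ð/ stranded (no codas are permitted; onsets are limited to one consonant).
Inserting the epenthetic vowel yields /ʔ/ → /ʔa/, /ð/ → /ða/.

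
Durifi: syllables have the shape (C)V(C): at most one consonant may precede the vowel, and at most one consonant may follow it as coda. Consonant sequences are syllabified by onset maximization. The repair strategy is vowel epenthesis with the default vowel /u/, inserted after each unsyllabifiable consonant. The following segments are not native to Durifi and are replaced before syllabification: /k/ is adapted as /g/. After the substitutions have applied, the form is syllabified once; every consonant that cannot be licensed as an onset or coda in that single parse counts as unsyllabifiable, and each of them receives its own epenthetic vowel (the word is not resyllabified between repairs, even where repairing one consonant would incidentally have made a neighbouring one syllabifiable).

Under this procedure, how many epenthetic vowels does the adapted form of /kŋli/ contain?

2

After substitution the input is /gŋli/.
The unsyllabifiable consonants are /g/, /ŋ/; each receives one epenthetic vowel.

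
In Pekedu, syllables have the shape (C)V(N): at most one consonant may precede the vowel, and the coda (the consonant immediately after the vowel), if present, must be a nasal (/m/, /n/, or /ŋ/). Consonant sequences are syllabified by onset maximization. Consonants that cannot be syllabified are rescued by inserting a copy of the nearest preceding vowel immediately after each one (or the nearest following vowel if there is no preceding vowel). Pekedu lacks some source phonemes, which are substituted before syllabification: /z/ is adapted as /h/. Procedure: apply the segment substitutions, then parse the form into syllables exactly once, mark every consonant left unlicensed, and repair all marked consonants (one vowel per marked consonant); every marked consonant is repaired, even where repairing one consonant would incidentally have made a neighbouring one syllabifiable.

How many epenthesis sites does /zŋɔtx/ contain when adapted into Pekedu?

3

After substitution the input is /hŋɔtx/.
The unsyllabifiable consonants are /h/, /t/, /x/; each receives one epenthetic vowel.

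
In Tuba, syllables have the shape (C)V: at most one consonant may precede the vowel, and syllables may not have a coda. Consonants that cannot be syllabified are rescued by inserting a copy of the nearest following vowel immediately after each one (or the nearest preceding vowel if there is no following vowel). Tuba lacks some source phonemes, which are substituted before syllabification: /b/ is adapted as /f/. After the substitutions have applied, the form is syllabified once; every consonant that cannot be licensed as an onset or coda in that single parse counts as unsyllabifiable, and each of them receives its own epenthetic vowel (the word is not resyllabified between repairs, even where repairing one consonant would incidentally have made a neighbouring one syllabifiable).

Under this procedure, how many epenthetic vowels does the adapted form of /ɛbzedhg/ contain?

After substitution the input is /ɛfzedhg/.
The unsyllabifiable consonants are /f/, /d/, /h/, /g/; each receives one epenthetic vowel.

4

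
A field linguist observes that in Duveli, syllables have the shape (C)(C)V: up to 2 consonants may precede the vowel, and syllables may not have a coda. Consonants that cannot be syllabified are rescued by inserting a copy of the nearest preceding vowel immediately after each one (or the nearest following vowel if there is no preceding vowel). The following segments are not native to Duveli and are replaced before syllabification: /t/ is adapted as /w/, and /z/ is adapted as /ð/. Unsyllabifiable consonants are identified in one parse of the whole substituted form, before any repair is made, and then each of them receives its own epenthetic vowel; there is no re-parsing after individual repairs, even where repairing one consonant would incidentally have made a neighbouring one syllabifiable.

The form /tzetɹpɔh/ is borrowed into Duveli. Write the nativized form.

wðeweɹpɔhɔ

Substitution: /t/ → /w/, /z/ → /ð/, giving /wðewɹpɔh/.
The consonants /w/, /h/ cannot be parsed into a legal (C)(C)V syllable (no codas are permitted; onsets may contain at most 2 consonants).
Each unlicensed consonant becomes the onset of a new syllable: /w/ → /we/, /h/ → /hɔ/.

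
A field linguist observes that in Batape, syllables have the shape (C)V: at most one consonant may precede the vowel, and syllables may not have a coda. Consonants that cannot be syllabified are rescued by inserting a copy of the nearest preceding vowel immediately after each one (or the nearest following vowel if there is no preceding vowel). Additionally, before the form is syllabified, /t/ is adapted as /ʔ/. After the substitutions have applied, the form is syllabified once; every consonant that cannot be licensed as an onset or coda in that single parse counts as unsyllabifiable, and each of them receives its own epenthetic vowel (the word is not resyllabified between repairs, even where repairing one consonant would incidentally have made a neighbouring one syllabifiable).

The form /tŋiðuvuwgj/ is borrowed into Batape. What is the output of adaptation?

Substitution: /t/ → /ʔ/, giving /ʔŋiðuvuwgj/.
Under (C)V, the unsyllabifiable consonants are /ʔ/, /w/, /g/, /j/ (no codas are permitted; onsets are limited to one consonant).
Inserting the epenthetic vowel yields /ʔ/ → /ʔi/, /w/ → /wu/, /g/ → /gu/, /j/ → /ju/.

ʔiŋiðuvuwuguju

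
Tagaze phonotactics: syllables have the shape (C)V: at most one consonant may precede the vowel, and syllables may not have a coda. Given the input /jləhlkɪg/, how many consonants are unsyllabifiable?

4

The consonants /j/, /h/, /l/, /g/ cannot be parsed into a legal (C)V syllable (no codas are permitted; onsets are limited to one consonant).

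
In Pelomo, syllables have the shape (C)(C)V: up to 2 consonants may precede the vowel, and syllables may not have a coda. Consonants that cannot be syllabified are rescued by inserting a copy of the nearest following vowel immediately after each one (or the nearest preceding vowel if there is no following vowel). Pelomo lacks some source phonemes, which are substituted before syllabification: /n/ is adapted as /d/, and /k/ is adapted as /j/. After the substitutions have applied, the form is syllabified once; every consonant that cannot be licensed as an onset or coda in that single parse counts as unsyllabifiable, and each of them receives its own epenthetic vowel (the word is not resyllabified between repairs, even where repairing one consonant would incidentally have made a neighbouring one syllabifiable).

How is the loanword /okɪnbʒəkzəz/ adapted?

Substitution: /k/ → /j/, /n/ → /d/, giving /ojɪdbʒəjzəz/.
Syllabifying with onset maximization leaves /d/, /z/ stranded (no codas are permitted; onsets may contain at most 2 consonants).
Inserting the epenthetic vowel yields /d/ → /də/, /z/ → /zə/.

ojɪdəbʒəjzəzə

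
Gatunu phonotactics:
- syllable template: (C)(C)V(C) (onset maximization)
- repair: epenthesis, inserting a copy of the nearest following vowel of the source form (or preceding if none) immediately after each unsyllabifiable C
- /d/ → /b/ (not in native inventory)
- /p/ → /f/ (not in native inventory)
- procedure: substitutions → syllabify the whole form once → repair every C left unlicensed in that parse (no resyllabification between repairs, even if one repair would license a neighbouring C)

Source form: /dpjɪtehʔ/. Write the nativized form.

Substitution: /d/ → /b/, /p/ → /f/, giving /bfjɪtehʔ/.
The consonants /b/, /ʔ/ cannot be parsed into a legal (C)(C)V(C) syllable (at most one coda consonant is licensed; onsets may contain at most 2 consonants).
Inserting the epenthetic vowel yields /b/ → /bɪ/, /ʔ/ → /ʔe/.

bɪfjɪtehʔe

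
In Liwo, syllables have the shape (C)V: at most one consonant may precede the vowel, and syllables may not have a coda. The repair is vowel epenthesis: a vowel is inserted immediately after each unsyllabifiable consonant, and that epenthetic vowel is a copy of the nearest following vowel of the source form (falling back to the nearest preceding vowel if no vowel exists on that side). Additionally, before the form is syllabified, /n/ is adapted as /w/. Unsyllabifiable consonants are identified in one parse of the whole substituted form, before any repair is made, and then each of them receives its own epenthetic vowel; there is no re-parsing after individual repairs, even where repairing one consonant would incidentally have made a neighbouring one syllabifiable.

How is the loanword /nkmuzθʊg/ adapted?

wukumuzʊθʊgʊ

Substitution: /n/ → /w/, giving /wkmuzθʊg/.
The consonants /w/, /k/, /z/, /g/ cannot be parsed into a legal (C)V syllable (no codas are permitted; onsets are limited to one consonant).
Each unlicensed consonant becomes the onset of a new syllable: /w/ → /wu/, /k/ → /ku/, /z/ → /zʊ/, /g/ → /gʊ/.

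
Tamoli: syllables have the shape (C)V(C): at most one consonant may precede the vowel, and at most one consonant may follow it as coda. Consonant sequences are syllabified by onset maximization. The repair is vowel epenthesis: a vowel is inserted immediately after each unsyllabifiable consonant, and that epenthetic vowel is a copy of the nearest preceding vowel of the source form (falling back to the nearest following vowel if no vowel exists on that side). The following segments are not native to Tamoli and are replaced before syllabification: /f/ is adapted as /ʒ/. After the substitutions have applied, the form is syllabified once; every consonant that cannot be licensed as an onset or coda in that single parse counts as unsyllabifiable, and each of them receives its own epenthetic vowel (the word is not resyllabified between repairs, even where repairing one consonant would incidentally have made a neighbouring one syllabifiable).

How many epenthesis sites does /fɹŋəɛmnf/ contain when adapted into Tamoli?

4

After substitution the input is /ʒɹŋəɛmnʒ/.
The unsyllabifiable consonants are /ʒ/, /ɹ/, /n/, /ʒ/; each receives one epenthetic vowel.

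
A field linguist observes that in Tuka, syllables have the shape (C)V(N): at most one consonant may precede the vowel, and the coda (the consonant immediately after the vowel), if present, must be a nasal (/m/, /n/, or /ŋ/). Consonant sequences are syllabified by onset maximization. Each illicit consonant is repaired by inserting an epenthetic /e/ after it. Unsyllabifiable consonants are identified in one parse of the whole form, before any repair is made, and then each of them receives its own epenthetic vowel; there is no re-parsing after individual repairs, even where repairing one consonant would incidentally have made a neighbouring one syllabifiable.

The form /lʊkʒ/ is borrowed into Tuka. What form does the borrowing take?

lʊkeʒe

Syllabifying with onset maximization leaves /k/, /ʒ/ stranded (only a nasal (/m/, /n/, or /ŋ/) is licensed in coda position; onsets are limited to one consonant).
Epenthesis after each stranded consonant: /k/ → /ke/, /ʒ/ → /ʒe/.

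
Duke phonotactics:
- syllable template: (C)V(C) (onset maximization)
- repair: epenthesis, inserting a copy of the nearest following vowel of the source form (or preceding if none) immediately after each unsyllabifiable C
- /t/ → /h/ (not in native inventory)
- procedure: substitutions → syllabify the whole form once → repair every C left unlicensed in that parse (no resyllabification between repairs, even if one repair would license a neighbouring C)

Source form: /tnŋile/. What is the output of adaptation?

Substitution: /t/ → /h/, giving /hnŋile/.
Under (C)V(C), the unsyllabifiable consonants are /h/, /n/ (at most one coda consonant is licensed; onsets are limited to one consonant).
Each unlicensed consonant becomes the onset of a new syllable: /h/ → /hi/, /n/ → /ni/.

hiniŋile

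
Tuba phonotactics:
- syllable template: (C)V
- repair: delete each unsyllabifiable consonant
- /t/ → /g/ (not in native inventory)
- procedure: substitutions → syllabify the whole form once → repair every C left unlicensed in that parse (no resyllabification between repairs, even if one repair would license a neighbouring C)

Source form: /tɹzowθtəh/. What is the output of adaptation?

Substitution: /t/ → /g/, giving /gɹzowθgəh/.
Syllabifying with onset maximization leaves /g/, /ɹ/, /w/, /θ/, /h/ stranded (no codas are permitted; onsets are limited to one consonant).
Each unlicensed consonant is deleted: /g/, /ɹ/, /w/, /θ/, /h/.

zogə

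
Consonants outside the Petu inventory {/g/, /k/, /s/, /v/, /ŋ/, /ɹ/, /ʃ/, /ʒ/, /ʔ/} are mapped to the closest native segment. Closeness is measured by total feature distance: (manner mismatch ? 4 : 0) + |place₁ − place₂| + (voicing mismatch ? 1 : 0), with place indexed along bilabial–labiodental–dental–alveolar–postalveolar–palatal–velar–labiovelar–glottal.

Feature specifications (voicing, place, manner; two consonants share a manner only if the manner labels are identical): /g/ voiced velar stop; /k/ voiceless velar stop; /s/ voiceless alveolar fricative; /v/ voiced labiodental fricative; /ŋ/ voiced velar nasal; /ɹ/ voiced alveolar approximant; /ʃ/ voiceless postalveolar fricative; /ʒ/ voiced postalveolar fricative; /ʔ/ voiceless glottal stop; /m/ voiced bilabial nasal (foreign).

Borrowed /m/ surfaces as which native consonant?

/v/ is closest: manner differs (nasal→fricative, +4), place distance 1 (bilabial→labiodental), same voicing; total 5. Next closest is /ŋ/ at distance 6.

v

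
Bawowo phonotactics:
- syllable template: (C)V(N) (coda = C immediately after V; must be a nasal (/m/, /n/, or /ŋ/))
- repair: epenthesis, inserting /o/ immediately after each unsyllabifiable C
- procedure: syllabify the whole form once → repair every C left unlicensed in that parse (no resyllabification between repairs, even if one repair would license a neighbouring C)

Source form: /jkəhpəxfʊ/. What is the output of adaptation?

jokəhopəxofʊ

Under (C)V(N), the unsyllabifiable consonants are /j/, /h/, /x/ (only a nasal (/m/, /n/, or /ŋ/) is licensed in coda position; onsets are limited to one consonant).
Each unlicensed consonant becomes the onset of a new syllable: /j/ → /jo/, /h/ → /ho/, /x/ → /xo/.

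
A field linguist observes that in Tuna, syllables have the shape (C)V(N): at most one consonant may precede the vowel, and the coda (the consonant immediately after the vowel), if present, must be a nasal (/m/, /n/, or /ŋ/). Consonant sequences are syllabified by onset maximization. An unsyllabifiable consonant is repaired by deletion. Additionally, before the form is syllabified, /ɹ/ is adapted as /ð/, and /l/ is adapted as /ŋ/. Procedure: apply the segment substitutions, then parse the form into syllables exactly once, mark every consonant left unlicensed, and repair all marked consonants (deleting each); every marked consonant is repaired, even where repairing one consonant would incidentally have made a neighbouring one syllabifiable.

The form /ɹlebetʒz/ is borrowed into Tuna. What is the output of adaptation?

Substitution: /ɹ/ → /ð/, /l/ → /ŋ/, giving /ðŋebetʒz/.
The consonants /ð/, /t/, /ʒ/, /z/ cannot be parsed into a legal (C)V(N) syllable (only a nasal (/m/, /n/, or /ŋ/) is licensed in coda position; onsets are limited to one consonant).
Each unlicensed consonant is deleted: /ð/, /t/, /ʒ/, /z/.

ŋebe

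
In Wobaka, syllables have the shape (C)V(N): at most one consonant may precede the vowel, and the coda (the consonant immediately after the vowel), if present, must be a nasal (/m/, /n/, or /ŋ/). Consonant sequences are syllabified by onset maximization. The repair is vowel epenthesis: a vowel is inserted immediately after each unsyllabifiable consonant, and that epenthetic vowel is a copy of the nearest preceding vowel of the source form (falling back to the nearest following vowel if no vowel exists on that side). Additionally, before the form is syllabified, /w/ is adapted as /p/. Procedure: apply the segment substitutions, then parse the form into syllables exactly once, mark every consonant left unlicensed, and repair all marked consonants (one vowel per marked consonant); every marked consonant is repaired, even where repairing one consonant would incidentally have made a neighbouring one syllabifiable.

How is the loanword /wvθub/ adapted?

puvuθubu

Substitution: /w/ → /p/, giving /pvθub/.
Syllabifying with onset maximization leaves /p/, /v/, /b/ stranded (only a nasal (/m/, /n/, or /ŋ/) is licensed in coda position; onsets are limited to one consonant).
Each unlicensed consonant becomes the onset of a new syllable: /p/ → /pu/, /v/ → /vu/, /b/ → /bu/.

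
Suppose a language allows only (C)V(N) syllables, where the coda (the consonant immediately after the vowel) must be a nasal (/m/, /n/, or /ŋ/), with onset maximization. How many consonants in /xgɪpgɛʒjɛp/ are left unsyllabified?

4

Syllabifying with onset maximization leaves /x/, /p/, /ʒ/, /p/ stranded (only a nasal (/m/, /n/, or /ŋ/) is licensed in coda position; onsets are limited to one consonant).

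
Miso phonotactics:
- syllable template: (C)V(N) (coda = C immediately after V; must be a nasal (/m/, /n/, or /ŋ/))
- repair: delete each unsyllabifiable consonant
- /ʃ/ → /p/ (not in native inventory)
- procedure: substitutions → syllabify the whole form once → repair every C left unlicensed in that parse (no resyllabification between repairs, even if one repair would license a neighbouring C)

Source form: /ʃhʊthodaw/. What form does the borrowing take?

Substitution: /ʃ/ → /p/, giving /phʊthodaw/.
Under (C)V(N), the unsyllabifiable consonants are /p/, /t/, /w/ (only a nasal (/m/, /n/, or /ŋ/) is licensed in coda position; onsets are limited to one consonant).
Deletion applies to /p/, /t/, /w/.

hʊhoda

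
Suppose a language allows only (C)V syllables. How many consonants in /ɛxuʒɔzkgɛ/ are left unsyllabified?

Under (C)V, the unsyllabifiable consonants are /z/, /k/ (no codas are permitted; onsets are limited to one consonant).

2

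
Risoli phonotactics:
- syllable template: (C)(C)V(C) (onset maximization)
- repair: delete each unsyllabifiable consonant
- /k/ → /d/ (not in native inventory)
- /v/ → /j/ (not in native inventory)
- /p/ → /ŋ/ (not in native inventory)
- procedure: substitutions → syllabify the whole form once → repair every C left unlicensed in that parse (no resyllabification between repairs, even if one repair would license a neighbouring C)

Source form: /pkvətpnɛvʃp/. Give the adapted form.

Substitution: /p/ → /ŋ/, /k/ → /d/, /v/ → /j/, giving /ŋdjətŋnɛjʃŋ/.
Syllabifying with onset maximization leaves /ŋ/, /ʃ/, /ŋ/ stranded (at most one coda consonant is licensed; onsets may contain at most 2 consonants).
Each unlicensed consonant is deleted: /ŋ/, /ʃ/, /ŋ/.

djətŋnɛj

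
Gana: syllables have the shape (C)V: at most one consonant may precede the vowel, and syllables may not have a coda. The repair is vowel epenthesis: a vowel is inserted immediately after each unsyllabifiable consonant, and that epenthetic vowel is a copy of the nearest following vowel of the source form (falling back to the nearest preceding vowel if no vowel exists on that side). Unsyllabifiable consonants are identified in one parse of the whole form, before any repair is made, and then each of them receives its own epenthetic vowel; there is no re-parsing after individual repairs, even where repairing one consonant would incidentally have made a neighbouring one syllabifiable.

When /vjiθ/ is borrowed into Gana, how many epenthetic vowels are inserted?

The unsyllabifiable consonants are /v/, /θ/; each receives one epenthetic vowel.

2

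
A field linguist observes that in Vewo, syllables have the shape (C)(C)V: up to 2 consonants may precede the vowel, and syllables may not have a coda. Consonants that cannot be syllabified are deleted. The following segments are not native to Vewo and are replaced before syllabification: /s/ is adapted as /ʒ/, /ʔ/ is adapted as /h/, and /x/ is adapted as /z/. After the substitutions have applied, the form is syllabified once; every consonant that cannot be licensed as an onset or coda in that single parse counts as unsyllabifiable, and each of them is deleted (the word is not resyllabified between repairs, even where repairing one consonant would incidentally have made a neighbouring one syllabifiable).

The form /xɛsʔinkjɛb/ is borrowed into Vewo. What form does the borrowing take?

Substitution: /x/ → /z/, /s/ → /ʒ/, /ʔ/ → /h/, giving /zɛʒhinkjɛb/.
The consonants /n/, /b/ cannot be parsed into a legal (C)(C)V syllable (no codas are permitted; onsets may contain at most 2 consonants).
Each unlicensed consonant is deleted: /n/, /b/.

zɛʒhikjɛ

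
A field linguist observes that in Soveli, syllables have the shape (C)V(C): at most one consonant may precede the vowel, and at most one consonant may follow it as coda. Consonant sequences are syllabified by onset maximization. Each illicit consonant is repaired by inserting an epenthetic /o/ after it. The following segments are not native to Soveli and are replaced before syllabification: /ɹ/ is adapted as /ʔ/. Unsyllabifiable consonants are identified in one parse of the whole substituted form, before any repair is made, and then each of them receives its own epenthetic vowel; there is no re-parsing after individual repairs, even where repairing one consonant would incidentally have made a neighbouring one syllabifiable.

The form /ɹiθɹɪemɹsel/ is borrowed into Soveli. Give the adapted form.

ʔiθʔɪemʔosel

Substitution: /ɹ/ → /ʔ/, giving /ʔiθʔɪemʔsel/.
Syllabifying with onset maximization leaves /ʔ/ stranded (at most one coda consonant is licensed; onsets are limited to one consonant).
Inserting the epenthetic vowel yields /ʔ/ → /ʔo/.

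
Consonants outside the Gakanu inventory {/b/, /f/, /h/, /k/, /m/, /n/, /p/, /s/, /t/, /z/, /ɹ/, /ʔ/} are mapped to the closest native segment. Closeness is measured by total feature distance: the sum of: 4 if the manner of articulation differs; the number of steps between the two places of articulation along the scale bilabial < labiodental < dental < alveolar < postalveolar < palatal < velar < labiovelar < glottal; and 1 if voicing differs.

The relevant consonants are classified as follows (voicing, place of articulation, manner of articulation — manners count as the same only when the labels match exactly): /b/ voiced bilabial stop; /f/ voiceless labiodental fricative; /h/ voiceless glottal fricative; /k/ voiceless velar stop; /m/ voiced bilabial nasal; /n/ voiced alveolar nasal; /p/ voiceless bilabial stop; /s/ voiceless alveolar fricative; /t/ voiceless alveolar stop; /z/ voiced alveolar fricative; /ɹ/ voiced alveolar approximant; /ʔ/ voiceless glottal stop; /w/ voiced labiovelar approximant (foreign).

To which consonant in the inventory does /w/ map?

/ɹ/ is closest: same manner (approximant), place distance 4 (labiovelar→alveolar), same voicing; total 4. Next closest is /h/ at distance 6.

ɹ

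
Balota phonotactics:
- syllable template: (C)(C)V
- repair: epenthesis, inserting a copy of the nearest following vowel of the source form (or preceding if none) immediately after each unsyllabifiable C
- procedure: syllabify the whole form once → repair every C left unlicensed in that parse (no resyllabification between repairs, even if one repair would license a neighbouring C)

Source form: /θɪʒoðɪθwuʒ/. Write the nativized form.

Syllabifying with onset maximization leaves /ʒ/ stranded (no codas are permitted; onsets may contain at most 2 consonants).
Epenthesis after each stranded consonant: /ʒ/ → /ʒu/.

θɪʒoðɪθwuʒu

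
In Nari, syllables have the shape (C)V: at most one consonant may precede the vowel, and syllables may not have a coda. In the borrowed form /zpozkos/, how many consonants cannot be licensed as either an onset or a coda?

3

Syllabifying with onset maximization leaves /z/, /z/, /s/ stranded (no codas are permitted; onsets are limited to one consonant).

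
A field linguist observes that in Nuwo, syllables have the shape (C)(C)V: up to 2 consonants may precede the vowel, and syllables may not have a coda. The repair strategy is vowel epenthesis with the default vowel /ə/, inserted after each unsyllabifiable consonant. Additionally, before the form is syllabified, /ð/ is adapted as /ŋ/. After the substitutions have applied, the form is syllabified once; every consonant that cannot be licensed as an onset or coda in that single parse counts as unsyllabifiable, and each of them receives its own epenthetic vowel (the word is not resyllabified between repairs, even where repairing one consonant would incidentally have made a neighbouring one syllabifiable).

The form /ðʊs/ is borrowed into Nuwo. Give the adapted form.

ŋʊsə

Substitution: /ð/ → /ŋ/, giving /ŋʊs/.
Syllabifying with onset maximization leaves /s/ stranded (no codas are permitted; onsets may contain at most 2 consonants).
Inserting the epenthetic vowel yields /s/ → /sə/.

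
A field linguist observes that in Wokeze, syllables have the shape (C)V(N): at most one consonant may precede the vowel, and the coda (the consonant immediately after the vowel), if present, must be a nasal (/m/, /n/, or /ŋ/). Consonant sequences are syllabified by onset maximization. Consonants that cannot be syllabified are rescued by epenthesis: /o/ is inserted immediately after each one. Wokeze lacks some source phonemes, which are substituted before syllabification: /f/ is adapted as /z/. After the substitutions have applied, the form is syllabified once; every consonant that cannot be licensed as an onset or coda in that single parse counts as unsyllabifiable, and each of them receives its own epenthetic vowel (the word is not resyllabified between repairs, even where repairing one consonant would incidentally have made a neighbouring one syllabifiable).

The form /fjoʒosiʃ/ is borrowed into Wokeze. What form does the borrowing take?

Substitution: /f/ → /z/, giving /zjoʒosiʃ/.
Under (C)V(N), the unsyllabifiable consonants are /z/, /ʃ/ (only a nasal (/m/, /n/, or /ŋ/) is licensed in coda position; onsets are limited to one consonant).
Each unlicensed consonant becomes the onset of a new syllable: /z/ → /zo/, /ʃ/ → /ʃo/.

zojoʒosiʃo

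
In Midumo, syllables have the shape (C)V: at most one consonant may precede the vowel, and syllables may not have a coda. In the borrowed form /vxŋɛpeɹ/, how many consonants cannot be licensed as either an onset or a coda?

The consonants /v/, /x/, /ɹ/ cannot be parsed into a legal (C)V syllable (no codas are permitted; onsets are limited to one consonant).

3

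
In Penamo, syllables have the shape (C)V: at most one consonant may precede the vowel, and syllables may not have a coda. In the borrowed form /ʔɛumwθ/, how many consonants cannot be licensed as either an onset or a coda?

3

Syllabifying with onset maximization leaves /m/, /w/, /θ/ stranded (no codas are permitted; onsets are limited to one consonant).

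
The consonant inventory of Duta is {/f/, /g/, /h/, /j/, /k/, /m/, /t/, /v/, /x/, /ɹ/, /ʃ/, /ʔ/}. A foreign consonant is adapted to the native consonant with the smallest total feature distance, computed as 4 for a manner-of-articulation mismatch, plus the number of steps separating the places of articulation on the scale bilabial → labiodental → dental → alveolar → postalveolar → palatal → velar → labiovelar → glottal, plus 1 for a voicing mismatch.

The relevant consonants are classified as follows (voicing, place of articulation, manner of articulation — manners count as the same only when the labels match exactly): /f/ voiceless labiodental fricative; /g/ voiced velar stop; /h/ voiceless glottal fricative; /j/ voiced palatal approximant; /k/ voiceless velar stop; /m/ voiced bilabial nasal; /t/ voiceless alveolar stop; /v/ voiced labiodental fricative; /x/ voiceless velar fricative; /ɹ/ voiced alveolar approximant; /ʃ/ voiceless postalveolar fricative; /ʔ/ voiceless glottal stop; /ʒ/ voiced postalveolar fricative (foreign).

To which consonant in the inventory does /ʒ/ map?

ʃ

/ʃ/ is closest: same manner (fricative), place distance 0 (postalveolar→postalveolar), voicing differs (+1); total 1. Next closest is /v/ at distance 3.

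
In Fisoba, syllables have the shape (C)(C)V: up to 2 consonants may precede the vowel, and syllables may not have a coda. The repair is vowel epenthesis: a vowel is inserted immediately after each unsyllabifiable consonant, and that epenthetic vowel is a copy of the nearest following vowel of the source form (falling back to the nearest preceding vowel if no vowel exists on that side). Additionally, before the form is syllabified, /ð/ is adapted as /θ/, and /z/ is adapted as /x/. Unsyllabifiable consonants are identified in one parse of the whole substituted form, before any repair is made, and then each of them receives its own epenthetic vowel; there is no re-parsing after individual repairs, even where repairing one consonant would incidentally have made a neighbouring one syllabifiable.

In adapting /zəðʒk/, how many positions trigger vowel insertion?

After substitution the input is /xəθʒk/.
The unsyllabifiable consonants are /θ/, /ʒ/, /k/; each receives one epenthetic vowel.

3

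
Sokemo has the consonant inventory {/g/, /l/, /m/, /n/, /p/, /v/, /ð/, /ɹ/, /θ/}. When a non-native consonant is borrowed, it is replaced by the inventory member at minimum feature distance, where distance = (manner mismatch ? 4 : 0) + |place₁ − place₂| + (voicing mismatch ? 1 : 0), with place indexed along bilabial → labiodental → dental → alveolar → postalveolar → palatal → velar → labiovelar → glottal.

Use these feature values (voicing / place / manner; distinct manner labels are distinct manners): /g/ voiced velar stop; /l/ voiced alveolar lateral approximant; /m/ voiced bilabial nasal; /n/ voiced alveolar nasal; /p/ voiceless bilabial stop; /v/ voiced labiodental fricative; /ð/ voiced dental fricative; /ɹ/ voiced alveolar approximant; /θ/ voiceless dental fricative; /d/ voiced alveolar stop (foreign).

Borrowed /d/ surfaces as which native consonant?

/g/ is closest: same manner (stop), place distance 3 (alveolar→velar), same voicing; total 3. Next closest is /l/ at distance 4.

g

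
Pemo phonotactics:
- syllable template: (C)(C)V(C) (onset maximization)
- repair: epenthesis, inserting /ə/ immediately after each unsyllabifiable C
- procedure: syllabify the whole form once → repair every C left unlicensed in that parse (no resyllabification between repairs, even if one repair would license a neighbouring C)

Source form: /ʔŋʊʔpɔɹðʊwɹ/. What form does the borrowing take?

Syllabifying with onset maximization leaves /ɹ/ stranded (at most one coda consonant is licensed; onsets may contain at most 2 consonants).
Each unlicensed consonant becomes the onset of a new syllable: /ɹ/ → /ɹə/.

ʔŋʊʔpɔɹðʊwɹə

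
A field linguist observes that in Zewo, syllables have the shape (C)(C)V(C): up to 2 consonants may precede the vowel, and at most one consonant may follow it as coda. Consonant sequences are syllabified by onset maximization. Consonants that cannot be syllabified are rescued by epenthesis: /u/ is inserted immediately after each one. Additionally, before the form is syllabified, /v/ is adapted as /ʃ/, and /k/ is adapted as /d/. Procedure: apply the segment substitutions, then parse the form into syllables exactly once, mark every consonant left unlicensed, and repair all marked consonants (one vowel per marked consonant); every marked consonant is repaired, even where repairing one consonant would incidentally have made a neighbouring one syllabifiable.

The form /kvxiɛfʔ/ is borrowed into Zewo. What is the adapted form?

Substitution: /k/ → /d/, /v/ → /ʃ/, giving /dʃxiɛfʔ/.
Syllabifying with onset maximization leaves /d/, /ʔ/ stranded (at most one coda consonant is licensed; onsets may contain at most 2 consonants).
Each unlicensed consonant becomes the onset of a new syllable: /d/ → /du/, /ʔ/ → /ʔu/.

duʃxiɛfʔu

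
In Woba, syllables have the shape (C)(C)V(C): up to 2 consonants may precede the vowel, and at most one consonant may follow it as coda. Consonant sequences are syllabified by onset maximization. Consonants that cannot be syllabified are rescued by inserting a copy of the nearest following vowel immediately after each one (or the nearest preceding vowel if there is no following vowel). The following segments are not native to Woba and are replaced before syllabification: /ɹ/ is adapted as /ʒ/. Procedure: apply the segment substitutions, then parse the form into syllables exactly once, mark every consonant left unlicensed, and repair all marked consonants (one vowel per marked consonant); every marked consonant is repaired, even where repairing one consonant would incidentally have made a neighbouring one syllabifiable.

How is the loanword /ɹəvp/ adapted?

Substitution: /ɹ/ → /ʒ/, giving /ʒəvp/.
Syllabifying with onset maximization leaves /p/ stranded (at most one coda consonant is licensed; onsets may contain at most 2 consonants).
Epenthesis after each stranded consonant: /p/ → /pə/.

ʒəvpə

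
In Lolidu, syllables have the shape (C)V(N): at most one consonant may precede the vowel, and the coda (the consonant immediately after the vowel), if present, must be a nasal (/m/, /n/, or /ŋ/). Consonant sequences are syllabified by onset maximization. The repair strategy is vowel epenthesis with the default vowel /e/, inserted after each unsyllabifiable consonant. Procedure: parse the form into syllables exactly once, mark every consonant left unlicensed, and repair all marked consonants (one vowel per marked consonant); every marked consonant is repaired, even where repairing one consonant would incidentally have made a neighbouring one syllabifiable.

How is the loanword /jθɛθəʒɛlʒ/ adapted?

Under (C)V(N), the unsyllabifiable consonants are /j/, /l/, /ʒ/ (only a nasal (/m/, /n/, or /ŋ/) is licensed in coda position; onsets are limited to one consonant).
Each unlicensed consonant becomes the onset of a new syllable: /j/ → /je/, /l/ → /le/, /ʒ/ → /ʒe/.

jeθɛθəʒɛleʒe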